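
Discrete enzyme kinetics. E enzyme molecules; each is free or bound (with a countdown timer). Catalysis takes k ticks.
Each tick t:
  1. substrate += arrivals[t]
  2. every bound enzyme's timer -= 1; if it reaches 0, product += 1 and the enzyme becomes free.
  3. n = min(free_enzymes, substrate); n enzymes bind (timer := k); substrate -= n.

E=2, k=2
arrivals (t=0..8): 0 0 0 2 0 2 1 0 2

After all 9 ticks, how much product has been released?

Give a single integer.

t=0: arr=0 -> substrate=0 bound=0 product=0
t=1: arr=0 -> substrate=0 bound=0 product=0
t=2: arr=0 -> substrate=0 bound=0 product=0
t=3: arr=2 -> substrate=0 bound=2 product=0
t=4: arr=0 -> substrate=0 bound=2 product=0
t=5: arr=2 -> substrate=0 bound=2 product=2
t=6: arr=1 -> substrate=1 bound=2 product=2
t=7: arr=0 -> substrate=0 bound=1 product=4
t=8: arr=2 -> substrate=1 bound=2 product=4

Answer: 4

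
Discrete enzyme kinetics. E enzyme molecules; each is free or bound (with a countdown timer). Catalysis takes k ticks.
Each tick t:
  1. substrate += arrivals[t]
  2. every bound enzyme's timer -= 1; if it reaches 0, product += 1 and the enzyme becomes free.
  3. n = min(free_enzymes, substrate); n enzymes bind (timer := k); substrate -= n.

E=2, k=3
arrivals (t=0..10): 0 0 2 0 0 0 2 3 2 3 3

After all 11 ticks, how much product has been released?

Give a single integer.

t=0: arr=0 -> substrate=0 bound=0 product=0
t=1: arr=0 -> substrate=0 bound=0 product=0
t=2: arr=2 -> substrate=0 bound=2 product=0
t=3: arr=0 -> substrate=0 bound=2 product=0
t=4: arr=0 -> substrate=0 bound=2 product=0
t=5: arr=0 -> substrate=0 bound=0 product=2
t=6: arr=2 -> substrate=0 bound=2 product=2
t=7: arr=3 -> substrate=3 bound=2 product=2
t=8: arr=2 -> substrate=5 bound=2 product=2
t=9: arr=3 -> substrate=6 bound=2 product=4
t=10: arr=3 -> substrate=9 bound=2 product=4

Answer: 4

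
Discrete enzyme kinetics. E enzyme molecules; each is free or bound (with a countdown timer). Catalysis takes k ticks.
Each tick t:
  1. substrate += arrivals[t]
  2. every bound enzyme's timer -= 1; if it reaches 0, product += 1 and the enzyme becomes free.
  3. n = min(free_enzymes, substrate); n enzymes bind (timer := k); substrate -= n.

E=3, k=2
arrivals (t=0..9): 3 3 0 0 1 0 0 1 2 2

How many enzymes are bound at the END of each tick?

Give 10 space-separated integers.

t=0: arr=3 -> substrate=0 bound=3 product=0
t=1: arr=3 -> substrate=3 bound=3 product=0
t=2: arr=0 -> substrate=0 bound=3 product=3
t=3: arr=0 -> substrate=0 bound=3 product=3
t=4: arr=1 -> substrate=0 bound=1 product=6
t=5: arr=0 -> substrate=0 bound=1 product=6
t=6: arr=0 -> substrate=0 bound=0 product=7
t=7: arr=1 -> substrate=0 bound=1 product=7
t=8: arr=2 -> substrate=0 bound=3 product=7
t=9: arr=2 -> substrate=1 bound=3 product=8

Answer: 3 3 3 3 1 1 0 1 3 3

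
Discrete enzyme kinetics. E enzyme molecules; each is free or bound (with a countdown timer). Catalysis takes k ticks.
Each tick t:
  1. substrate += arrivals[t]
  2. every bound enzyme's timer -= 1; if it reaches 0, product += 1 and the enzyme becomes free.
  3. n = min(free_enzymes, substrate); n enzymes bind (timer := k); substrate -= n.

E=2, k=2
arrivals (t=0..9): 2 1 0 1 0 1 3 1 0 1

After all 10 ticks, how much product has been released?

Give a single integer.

t=0: arr=2 -> substrate=0 bound=2 product=0
t=1: arr=1 -> substrate=1 bound=2 product=0
t=2: arr=0 -> substrate=0 bound=1 product=2
t=3: arr=1 -> substrate=0 bound=2 product=2
t=4: arr=0 -> substrate=0 bound=1 product=3
t=5: arr=1 -> substrate=0 bound=1 product=4
t=6: arr=3 -> substrate=2 bound=2 product=4
t=7: arr=1 -> substrate=2 bound=2 product=5
t=8: arr=0 -> substrate=1 bound=2 product=6
t=9: arr=1 -> substrate=1 bound=2 product=7

Answer: 7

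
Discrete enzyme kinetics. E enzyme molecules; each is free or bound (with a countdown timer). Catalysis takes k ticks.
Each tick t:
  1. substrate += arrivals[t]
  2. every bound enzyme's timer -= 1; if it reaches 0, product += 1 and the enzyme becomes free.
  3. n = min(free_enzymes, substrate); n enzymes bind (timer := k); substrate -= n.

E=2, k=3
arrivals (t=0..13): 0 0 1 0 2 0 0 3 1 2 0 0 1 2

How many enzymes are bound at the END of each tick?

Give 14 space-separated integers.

Answer: 0 0 1 1 2 2 2 2 2 2 2 2 2 2

Derivation:
t=0: arr=0 -> substrate=0 bound=0 product=0
t=1: arr=0 -> substrate=0 bound=0 product=0
t=2: arr=1 -> substrate=0 bound=1 product=0
t=3: arr=0 -> substrate=0 bound=1 product=0
t=4: arr=2 -> substrate=1 bound=2 product=0
t=5: arr=0 -> substrate=0 bound=2 product=1
t=6: arr=0 -> substrate=0 bound=2 product=1
t=7: arr=3 -> substrate=2 bound=2 product=2
t=8: arr=1 -> substrate=2 bound=2 product=3
t=9: arr=2 -> substrate=4 bound=2 product=3
t=10: arr=0 -> substrate=3 bound=2 product=4
t=11: arr=0 -> substrate=2 bound=2 product=5
t=12: arr=1 -> substrate=3 bound=2 product=5
t=13: arr=2 -> substrate=4 bound=2 product=6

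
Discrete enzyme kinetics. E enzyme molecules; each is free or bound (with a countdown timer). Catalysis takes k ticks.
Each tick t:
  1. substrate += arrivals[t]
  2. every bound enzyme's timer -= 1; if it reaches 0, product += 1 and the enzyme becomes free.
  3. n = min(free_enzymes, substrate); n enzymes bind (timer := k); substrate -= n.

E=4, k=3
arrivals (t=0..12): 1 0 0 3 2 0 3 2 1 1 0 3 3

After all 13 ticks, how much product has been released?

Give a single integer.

t=0: arr=1 -> substrate=0 bound=1 product=0
t=1: arr=0 -> substrate=0 bound=1 product=0
t=2: arr=0 -> substrate=0 bound=1 product=0
t=3: arr=3 -> substrate=0 bound=3 product=1
t=4: arr=2 -> substrate=1 bound=4 product=1
t=5: arr=0 -> substrate=1 bound=4 product=1
t=6: arr=3 -> substrate=1 bound=4 product=4
t=7: arr=2 -> substrate=2 bound=4 product=5
t=8: arr=1 -> substrate=3 bound=4 product=5
t=9: arr=1 -> substrate=1 bound=4 product=8
t=10: arr=0 -> substrate=0 bound=4 product=9
t=11: arr=3 -> substrate=3 bound=4 product=9
t=12: arr=3 -> substrate=3 bound=4 product=12

Answer: 12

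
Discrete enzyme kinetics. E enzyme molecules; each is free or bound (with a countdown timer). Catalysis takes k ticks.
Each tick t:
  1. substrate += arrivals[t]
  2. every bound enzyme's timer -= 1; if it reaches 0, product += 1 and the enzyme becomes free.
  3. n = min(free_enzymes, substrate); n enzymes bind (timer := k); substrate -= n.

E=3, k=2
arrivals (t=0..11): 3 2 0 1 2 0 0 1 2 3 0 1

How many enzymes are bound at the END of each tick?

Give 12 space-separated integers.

t=0: arr=3 -> substrate=0 bound=3 product=0
t=1: arr=2 -> substrate=2 bound=3 product=0
t=2: arr=0 -> substrate=0 bound=2 product=3
t=3: arr=1 -> substrate=0 bound=3 product=3
t=4: arr=2 -> substrate=0 bound=3 product=5
t=5: arr=0 -> substrate=0 bound=2 product=6
t=6: arr=0 -> substrate=0 bound=0 product=8
t=7: arr=1 -> substrate=0 bound=1 product=8
t=8: arr=2 -> substrate=0 bound=3 product=8
t=9: arr=3 -> substrate=2 bound=3 product=9
t=10: arr=0 -> substrate=0 bound=3 product=11
t=11: arr=1 -> substrate=0 bound=3 product=12

Answer: 3 3 2 3 3 2 0 1 3 3 3 3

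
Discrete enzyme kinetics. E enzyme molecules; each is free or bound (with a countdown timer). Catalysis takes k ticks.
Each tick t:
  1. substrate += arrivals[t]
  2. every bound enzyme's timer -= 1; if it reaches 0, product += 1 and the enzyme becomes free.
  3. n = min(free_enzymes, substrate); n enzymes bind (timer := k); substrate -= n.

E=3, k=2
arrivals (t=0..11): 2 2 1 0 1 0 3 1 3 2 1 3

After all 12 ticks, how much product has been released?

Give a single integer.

t=0: arr=2 -> substrate=0 bound=2 product=0
t=1: arr=2 -> substrate=1 bound=3 product=0
t=2: arr=1 -> substrate=0 bound=3 product=2
t=3: arr=0 -> substrate=0 bound=2 product=3
t=4: arr=1 -> substrate=0 bound=1 product=5
t=5: arr=0 -> substrate=0 bound=1 product=5
t=6: arr=3 -> substrate=0 bound=3 product=6
t=7: arr=1 -> substrate=1 bound=3 product=6
t=8: arr=3 -> substrate=1 bound=3 product=9
t=9: arr=2 -> substrate=3 bound=3 product=9
t=10: arr=1 -> substrate=1 bound=3 product=12
t=11: arr=3 -> substrate=4 bound=3 product=12

Answer: 12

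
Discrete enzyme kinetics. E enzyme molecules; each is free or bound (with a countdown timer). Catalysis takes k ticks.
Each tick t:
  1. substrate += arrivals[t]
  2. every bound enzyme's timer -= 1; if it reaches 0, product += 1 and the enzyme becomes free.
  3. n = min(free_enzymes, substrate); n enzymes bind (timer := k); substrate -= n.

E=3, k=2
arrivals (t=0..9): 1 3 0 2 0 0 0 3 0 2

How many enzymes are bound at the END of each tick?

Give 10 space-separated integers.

Answer: 1 3 3 3 2 0 0 3 3 2

Derivation:
t=0: arr=1 -> substrate=0 bound=1 product=0
t=1: arr=3 -> substrate=1 bound=3 product=0
t=2: arr=0 -> substrate=0 bound=3 product=1
t=3: arr=2 -> substrate=0 bound=3 product=3
t=4: arr=0 -> substrate=0 bound=2 product=4
t=5: arr=0 -> substrate=0 bound=0 product=6
t=6: arr=0 -> substrate=0 bound=0 product=6
t=7: arr=3 -> substrate=0 bound=3 product=6
t=8: arr=0 -> substrate=0 bound=3 product=6
t=9: arr=2 -> substrate=0 bound=2 product=9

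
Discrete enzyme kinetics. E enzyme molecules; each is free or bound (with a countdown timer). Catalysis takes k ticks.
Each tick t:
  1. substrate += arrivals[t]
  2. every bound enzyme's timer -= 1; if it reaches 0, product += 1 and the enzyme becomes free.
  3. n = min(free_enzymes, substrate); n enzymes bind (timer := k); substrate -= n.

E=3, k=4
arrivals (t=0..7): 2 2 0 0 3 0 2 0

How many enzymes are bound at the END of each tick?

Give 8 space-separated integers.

Answer: 2 3 3 3 3 3 3 3

Derivation:
t=0: arr=2 -> substrate=0 bound=2 product=0
t=1: arr=2 -> substrate=1 bound=3 product=0
t=2: arr=0 -> substrate=1 bound=3 product=0
t=3: arr=0 -> substrate=1 bound=3 product=0
t=4: arr=3 -> substrate=2 bound=3 product=2
t=5: arr=0 -> substrate=1 bound=3 product=3
t=6: arr=2 -> substrate=3 bound=3 product=3
t=7: arr=0 -> substrate=3 bound=3 product=3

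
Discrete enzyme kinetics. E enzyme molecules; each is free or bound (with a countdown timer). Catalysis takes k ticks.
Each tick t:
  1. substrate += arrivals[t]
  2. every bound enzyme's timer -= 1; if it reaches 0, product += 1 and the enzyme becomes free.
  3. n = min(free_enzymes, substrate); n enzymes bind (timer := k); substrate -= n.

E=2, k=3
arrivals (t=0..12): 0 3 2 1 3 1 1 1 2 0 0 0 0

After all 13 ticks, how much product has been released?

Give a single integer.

Answer: 6

Derivation:
t=0: arr=0 -> substrate=0 bound=0 product=0
t=1: arr=3 -> substrate=1 bound=2 product=0
t=2: arr=2 -> substrate=3 bound=2 product=0
t=3: arr=1 -> substrate=4 bound=2 product=0
t=4: arr=3 -> substrate=5 bound=2 product=2
t=5: arr=1 -> substrate=6 bound=2 product=2
t=6: arr=1 -> substrate=7 bound=2 product=2
t=7: arr=1 -> substrate=6 bound=2 product=4
t=8: arr=2 -> substrate=8 bound=2 product=4
t=9: arr=0 -> substrate=8 bound=2 product=4
t=10: arr=0 -> substrate=6 bound=2 product=6
t=11: arr=0 -> substrate=6 bound=2 product=6
t=12: arr=0 -> substrate=6 bound=2 product=6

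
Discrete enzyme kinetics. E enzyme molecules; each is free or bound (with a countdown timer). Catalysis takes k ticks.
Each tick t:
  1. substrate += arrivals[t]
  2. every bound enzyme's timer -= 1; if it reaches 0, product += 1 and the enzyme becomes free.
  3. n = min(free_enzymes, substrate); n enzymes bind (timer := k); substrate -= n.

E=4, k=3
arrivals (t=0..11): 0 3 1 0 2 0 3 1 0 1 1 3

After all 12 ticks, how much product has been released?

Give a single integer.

Answer: 10

Derivation:
t=0: arr=0 -> substrate=0 bound=0 product=0
t=1: arr=3 -> substrate=0 bound=3 product=0
t=2: arr=1 -> substrate=0 bound=4 product=0
t=3: arr=0 -> substrate=0 bound=4 product=0
t=4: arr=2 -> substrate=0 bound=3 product=3
t=5: arr=0 -> substrate=0 bound=2 product=4
t=6: arr=3 -> substrate=1 bound=4 product=4
t=7: arr=1 -> substrate=0 bound=4 product=6
t=8: arr=0 -> substrate=0 bound=4 product=6
t=9: arr=1 -> substrate=0 bound=3 product=8
t=10: arr=1 -> substrate=0 bound=2 product=10
t=11: arr=3 -> substrate=1 bound=4 product=10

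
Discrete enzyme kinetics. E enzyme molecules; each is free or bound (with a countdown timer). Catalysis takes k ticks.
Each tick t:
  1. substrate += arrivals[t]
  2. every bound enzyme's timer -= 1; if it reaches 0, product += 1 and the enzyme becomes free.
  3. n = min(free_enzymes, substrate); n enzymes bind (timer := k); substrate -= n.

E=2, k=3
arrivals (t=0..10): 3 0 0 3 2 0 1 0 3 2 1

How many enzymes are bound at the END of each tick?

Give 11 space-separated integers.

Answer: 2 2 2 2 2 2 2 2 2 2 2

Derivation:
t=0: arr=3 -> substrate=1 bound=2 product=0
t=1: arr=0 -> substrate=1 bound=2 product=0
t=2: arr=0 -> substrate=1 bound=2 product=0
t=3: arr=3 -> substrate=2 bound=2 product=2
t=4: arr=2 -> substrate=4 bound=2 product=2
t=5: arr=0 -> substrate=4 bound=2 product=2
t=6: arr=1 -> substrate=3 bound=2 product=4
t=7: arr=0 -> substrate=3 bound=2 product=4
t=8: arr=3 -> substrate=6 bound=2 product=4
t=9: arr=2 -> substrate=6 bound=2 product=6
t=10: arr=1 -> substrate=7 bound=2 product=6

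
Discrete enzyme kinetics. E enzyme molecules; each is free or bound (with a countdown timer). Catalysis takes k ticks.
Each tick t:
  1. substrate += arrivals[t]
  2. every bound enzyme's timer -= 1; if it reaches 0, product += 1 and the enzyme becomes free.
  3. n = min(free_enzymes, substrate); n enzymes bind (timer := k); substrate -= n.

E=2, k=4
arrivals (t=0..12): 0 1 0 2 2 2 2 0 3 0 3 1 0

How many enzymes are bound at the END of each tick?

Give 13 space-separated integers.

Answer: 0 1 1 2 2 2 2 2 2 2 2 2 2

Derivation:
t=0: arr=0 -> substrate=0 bound=0 product=0
t=1: arr=1 -> substrate=0 bound=1 product=0
t=2: arr=0 -> substrate=0 bound=1 product=0
t=3: arr=2 -> substrate=1 bound=2 product=0
t=4: arr=2 -> substrate=3 bound=2 product=0
t=5: arr=2 -> substrate=4 bound=2 product=1
t=6: arr=2 -> substrate=6 bound=2 product=1
t=7: arr=0 -> substrate=5 bound=2 product=2
t=8: arr=3 -> substrate=8 bound=2 product=2
t=9: arr=0 -> substrate=7 bound=2 product=3
t=10: arr=3 -> substrate=10 bound=2 product=3
t=11: arr=1 -> substrate=10 bound=2 product=4
t=12: arr=0 -> substrate=10 bound=2 product=4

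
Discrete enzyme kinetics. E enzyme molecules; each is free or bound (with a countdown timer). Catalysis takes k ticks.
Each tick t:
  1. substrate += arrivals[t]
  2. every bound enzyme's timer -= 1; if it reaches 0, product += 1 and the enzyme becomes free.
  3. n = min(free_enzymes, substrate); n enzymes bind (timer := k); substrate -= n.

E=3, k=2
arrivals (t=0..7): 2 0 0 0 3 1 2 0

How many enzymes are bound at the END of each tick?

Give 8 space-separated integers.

Answer: 2 2 0 0 3 3 3 3

Derivation:
t=0: arr=2 -> substrate=0 bound=2 product=0
t=1: arr=0 -> substrate=0 bound=2 product=0
t=2: arr=0 -> substrate=0 bound=0 product=2
t=3: arr=0 -> substrate=0 bound=0 product=2
t=4: arr=3 -> substrate=0 bound=3 product=2
t=5: arr=1 -> substrate=1 bound=3 product=2
t=6: arr=2 -> substrate=0 bound=3 product=5
t=7: arr=0 -> substrate=0 bound=3 product=5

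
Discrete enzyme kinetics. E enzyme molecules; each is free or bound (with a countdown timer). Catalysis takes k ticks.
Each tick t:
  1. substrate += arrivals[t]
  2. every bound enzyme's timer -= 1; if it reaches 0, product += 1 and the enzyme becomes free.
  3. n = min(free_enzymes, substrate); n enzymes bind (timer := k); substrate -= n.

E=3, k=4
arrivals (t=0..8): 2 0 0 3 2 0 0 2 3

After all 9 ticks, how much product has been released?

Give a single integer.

Answer: 5

Derivation:
t=0: arr=2 -> substrate=0 bound=2 product=0
t=1: arr=0 -> substrate=0 bound=2 product=0
t=2: arr=0 -> substrate=0 bound=2 product=0
t=3: arr=3 -> substrate=2 bound=3 product=0
t=4: arr=2 -> substrate=2 bound=3 product=2
t=5: arr=0 -> substrate=2 bound=3 product=2
t=6: arr=0 -> substrate=2 bound=3 product=2
t=7: arr=2 -> substrate=3 bound=3 product=3
t=8: arr=3 -> substrate=4 bound=3 product=5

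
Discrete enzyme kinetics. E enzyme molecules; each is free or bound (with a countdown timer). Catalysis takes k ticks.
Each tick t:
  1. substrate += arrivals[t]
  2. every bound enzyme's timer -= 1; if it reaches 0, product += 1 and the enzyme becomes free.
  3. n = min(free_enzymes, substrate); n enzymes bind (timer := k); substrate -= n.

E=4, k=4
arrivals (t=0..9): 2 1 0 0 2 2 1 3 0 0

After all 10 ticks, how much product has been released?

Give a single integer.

t=0: arr=2 -> substrate=0 bound=2 product=0
t=1: arr=1 -> substrate=0 bound=3 product=0
t=2: arr=0 -> substrate=0 bound=3 product=0
t=3: arr=0 -> substrate=0 bound=3 product=0
t=4: arr=2 -> substrate=0 bound=3 product=2
t=5: arr=2 -> substrate=0 bound=4 product=3
t=6: arr=1 -> substrate=1 bound=4 product=3
t=7: arr=3 -> substrate=4 bound=4 product=3
t=8: arr=0 -> substrate=2 bound=4 product=5
t=9: arr=0 -> substrate=0 bound=4 product=7

Answer: 7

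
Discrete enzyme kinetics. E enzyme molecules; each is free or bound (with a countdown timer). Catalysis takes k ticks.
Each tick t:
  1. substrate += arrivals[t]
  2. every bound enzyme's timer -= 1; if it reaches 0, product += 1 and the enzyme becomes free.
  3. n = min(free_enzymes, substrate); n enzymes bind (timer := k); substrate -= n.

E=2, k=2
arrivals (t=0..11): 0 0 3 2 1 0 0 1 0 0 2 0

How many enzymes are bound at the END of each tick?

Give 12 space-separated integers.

Answer: 0 0 2 2 2 2 2 2 1 1 2 2

Derivation:
t=0: arr=0 -> substrate=0 bound=0 product=0
t=1: arr=0 -> substrate=0 bound=0 product=0
t=2: arr=3 -> substrate=1 bound=2 product=0
t=3: arr=2 -> substrate=3 bound=2 product=0
t=4: arr=1 -> substrate=2 bound=2 product=2
t=5: arr=0 -> substrate=2 bound=2 product=2
t=6: arr=0 -> substrate=0 bound=2 product=4
t=7: arr=1 -> substrate=1 bound=2 product=4
t=8: arr=0 -> substrate=0 bound=1 product=6
t=9: arr=0 -> substrate=0 bound=1 product=6
t=10: arr=2 -> substrate=0 bound=2 product=7
t=11: arr=0 -> substrate=0 bound=2 product=7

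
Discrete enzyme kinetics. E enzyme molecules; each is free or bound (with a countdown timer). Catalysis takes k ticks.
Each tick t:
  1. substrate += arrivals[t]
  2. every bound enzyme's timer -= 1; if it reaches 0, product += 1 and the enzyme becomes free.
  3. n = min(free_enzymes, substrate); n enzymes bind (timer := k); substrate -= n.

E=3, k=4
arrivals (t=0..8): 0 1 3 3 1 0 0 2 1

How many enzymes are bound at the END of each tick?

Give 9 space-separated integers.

t=0: arr=0 -> substrate=0 bound=0 product=0
t=1: arr=1 -> substrate=0 bound=1 product=0
t=2: arr=3 -> substrate=1 bound=3 product=0
t=3: arr=3 -> substrate=4 bound=3 product=0
t=4: arr=1 -> substrate=5 bound=3 product=0
t=5: arr=0 -> substrate=4 bound=3 product=1
t=6: arr=0 -> substrate=2 bound=3 product=3
t=7: arr=2 -> substrate=4 bound=3 product=3
t=8: arr=1 -> substrate=5 bound=3 product=3

Answer: 0 1 3 3 3 3 3 3 3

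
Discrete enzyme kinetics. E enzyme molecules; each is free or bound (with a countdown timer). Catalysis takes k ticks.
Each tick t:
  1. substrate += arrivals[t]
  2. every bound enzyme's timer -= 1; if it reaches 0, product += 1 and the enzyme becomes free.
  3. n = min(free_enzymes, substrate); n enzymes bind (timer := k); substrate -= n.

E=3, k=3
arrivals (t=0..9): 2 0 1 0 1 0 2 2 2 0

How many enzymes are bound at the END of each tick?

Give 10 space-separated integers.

t=0: arr=2 -> substrate=0 bound=2 product=0
t=1: arr=0 -> substrate=0 bound=2 product=0
t=2: arr=1 -> substrate=0 bound=3 product=0
t=3: arr=0 -> substrate=0 bound=1 product=2
t=4: arr=1 -> substrate=0 bound=2 product=2
t=5: arr=0 -> substrate=0 bound=1 product=3
t=6: arr=2 -> substrate=0 bound=3 product=3
t=7: arr=2 -> substrate=1 bound=3 product=4
t=8: arr=2 -> substrate=3 bound=3 product=4
t=9: arr=0 -> substrate=1 bound=3 product=6

Answer: 2 2 3 1 2 1 3 3 3 3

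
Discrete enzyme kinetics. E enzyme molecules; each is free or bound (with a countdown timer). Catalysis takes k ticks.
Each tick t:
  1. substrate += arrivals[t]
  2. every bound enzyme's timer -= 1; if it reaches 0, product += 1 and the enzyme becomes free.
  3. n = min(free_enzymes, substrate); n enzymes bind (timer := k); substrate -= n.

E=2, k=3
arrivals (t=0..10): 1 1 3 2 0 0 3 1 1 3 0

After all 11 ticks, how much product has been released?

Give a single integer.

t=0: arr=1 -> substrate=0 bound=1 product=0
t=1: arr=1 -> substrate=0 bound=2 product=0
t=2: arr=3 -> substrate=3 bound=2 product=0
t=3: arr=2 -> substrate=4 bound=2 product=1
t=4: arr=0 -> substrate=3 bound=2 product=2
t=5: arr=0 -> substrate=3 bound=2 product=2
t=6: arr=3 -> substrate=5 bound=2 product=3
t=7: arr=1 -> substrate=5 bound=2 product=4
t=8: arr=1 -> substrate=6 bound=2 product=4
t=9: arr=3 -> substrate=8 bound=2 product=5
t=10: arr=0 -> substrate=7 bound=2 product=6

Answer: 6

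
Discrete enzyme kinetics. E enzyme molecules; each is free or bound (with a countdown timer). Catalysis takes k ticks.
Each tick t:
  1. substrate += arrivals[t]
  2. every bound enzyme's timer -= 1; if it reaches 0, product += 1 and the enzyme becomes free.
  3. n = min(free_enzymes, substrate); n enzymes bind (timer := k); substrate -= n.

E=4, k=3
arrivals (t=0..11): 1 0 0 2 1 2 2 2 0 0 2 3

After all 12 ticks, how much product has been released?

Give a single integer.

t=0: arr=1 -> substrate=0 bound=1 product=0
t=1: arr=0 -> substrate=0 bound=1 product=0
t=2: arr=0 -> substrate=0 bound=1 product=0
t=3: arr=2 -> substrate=0 bound=2 product=1
t=4: arr=1 -> substrate=0 bound=3 product=1
t=5: arr=2 -> substrate=1 bound=4 product=1
t=6: arr=2 -> substrate=1 bound=4 product=3
t=7: arr=2 -> substrate=2 bound=4 product=4
t=8: arr=0 -> substrate=1 bound=4 product=5
t=9: arr=0 -> substrate=0 bound=3 product=7
t=10: arr=2 -> substrate=0 bound=4 product=8
t=11: arr=3 -> substrate=2 bound=4 product=9

Answer: 9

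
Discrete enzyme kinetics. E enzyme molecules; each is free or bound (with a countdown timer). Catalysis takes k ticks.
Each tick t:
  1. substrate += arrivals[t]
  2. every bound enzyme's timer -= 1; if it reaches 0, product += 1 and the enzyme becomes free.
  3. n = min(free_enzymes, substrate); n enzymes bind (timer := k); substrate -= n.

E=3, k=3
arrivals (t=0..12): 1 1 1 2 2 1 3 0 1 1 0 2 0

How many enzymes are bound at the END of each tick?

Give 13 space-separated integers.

Answer: 1 2 3 3 3 3 3 3 3 3 3 3 3

Derivation:
t=0: arr=1 -> substrate=0 bound=1 product=0
t=1: arr=1 -> substrate=0 bound=2 product=0
t=2: arr=1 -> substrate=0 bound=3 product=0
t=3: arr=2 -> substrate=1 bound=3 product=1
t=4: arr=2 -> substrate=2 bound=3 product=2
t=5: arr=1 -> substrate=2 bound=3 product=3
t=6: arr=3 -> substrate=4 bound=3 product=4
t=7: arr=0 -> substrate=3 bound=3 product=5
t=8: arr=1 -> substrate=3 bound=3 product=6
t=9: arr=1 -> substrate=3 bound=3 product=7
t=10: arr=0 -> substrate=2 bound=3 product=8
t=11: arr=2 -> substrate=3 bound=3 product=9
t=12: arr=0 -> substrate=2 bound=3 product=10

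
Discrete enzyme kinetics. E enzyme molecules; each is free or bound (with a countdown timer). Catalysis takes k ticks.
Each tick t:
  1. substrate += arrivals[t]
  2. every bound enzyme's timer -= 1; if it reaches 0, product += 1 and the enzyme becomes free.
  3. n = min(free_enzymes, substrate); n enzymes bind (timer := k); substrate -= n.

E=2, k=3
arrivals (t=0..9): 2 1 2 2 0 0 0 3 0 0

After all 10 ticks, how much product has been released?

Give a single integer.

Answer: 6

Derivation:
t=0: arr=2 -> substrate=0 bound=2 product=0
t=1: arr=1 -> substrate=1 bound=2 product=0
t=2: arr=2 -> substrate=3 bound=2 product=0
t=3: arr=2 -> substrate=3 bound=2 product=2
t=4: arr=0 -> substrate=3 bound=2 product=2
t=5: arr=0 -> substrate=3 bound=2 product=2
t=6: arr=0 -> substrate=1 bound=2 product=4
t=7: arr=3 -> substrate=4 bound=2 product=4
t=8: arr=0 -> substrate=4 bound=2 product=4
t=9: arr=0 -> substrate=2 bound=2 product=6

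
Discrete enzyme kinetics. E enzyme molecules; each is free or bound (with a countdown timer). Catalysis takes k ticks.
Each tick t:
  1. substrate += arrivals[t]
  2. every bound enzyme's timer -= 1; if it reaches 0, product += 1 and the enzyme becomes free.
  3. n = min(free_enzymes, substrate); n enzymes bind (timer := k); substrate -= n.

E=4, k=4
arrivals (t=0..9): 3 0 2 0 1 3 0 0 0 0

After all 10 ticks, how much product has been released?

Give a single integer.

t=0: arr=3 -> substrate=0 bound=3 product=0
t=1: arr=0 -> substrate=0 bound=3 product=0
t=2: arr=2 -> substrate=1 bound=4 product=0
t=3: arr=0 -> substrate=1 bound=4 product=0
t=4: arr=1 -> substrate=0 bound=3 product=3
t=5: arr=3 -> substrate=2 bound=4 product=3
t=6: arr=0 -> substrate=1 bound=4 product=4
t=7: arr=0 -> substrate=1 bound=4 product=4
t=8: arr=0 -> substrate=0 bound=3 product=6
t=9: arr=0 -> substrate=0 bound=2 product=7

Answer: 7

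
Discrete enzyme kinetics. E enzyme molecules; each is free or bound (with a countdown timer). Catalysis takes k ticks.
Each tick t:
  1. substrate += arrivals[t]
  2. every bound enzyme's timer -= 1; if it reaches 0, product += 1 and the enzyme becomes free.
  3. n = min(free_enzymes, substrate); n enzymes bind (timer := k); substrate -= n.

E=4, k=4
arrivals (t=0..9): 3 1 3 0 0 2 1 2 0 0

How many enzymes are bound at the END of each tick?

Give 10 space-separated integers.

t=0: arr=3 -> substrate=0 bound=3 product=0
t=1: arr=1 -> substrate=0 bound=4 product=0
t=2: arr=3 -> substrate=3 bound=4 product=0
t=3: arr=0 -> substrate=3 bound=4 product=0
t=4: arr=0 -> substrate=0 bound=4 product=3
t=5: arr=2 -> substrate=1 bound=4 product=4
t=6: arr=1 -> substrate=2 bound=4 product=4
t=7: arr=2 -> substrate=4 bound=4 product=4
t=8: arr=0 -> substrate=1 bound=4 product=7
t=9: arr=0 -> substrate=0 bound=4 product=8

Answer: 3 4 4 4 4 4 4 4 4 4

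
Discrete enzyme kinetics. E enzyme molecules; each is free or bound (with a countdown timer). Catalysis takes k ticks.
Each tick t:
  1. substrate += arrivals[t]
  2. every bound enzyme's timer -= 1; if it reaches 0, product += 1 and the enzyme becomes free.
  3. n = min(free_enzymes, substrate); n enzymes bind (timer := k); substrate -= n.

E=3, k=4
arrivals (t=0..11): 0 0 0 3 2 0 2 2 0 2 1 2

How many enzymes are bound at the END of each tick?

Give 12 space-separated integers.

t=0: arr=0 -> substrate=0 bound=0 product=0
t=1: arr=0 -> substrate=0 bound=0 product=0
t=2: arr=0 -> substrate=0 bound=0 product=0
t=3: arr=3 -> substrate=0 bound=3 product=0
t=4: arr=2 -> substrate=2 bound=3 product=0
t=5: arr=0 -> substrate=2 bound=3 product=0
t=6: arr=2 -> substrate=4 bound=3 product=0
t=7: arr=2 -> substrate=3 bound=3 product=3
t=8: arr=0 -> substrate=3 bound=3 product=3
t=9: arr=2 -> substrate=5 bound=3 product=3
t=10: arr=1 -> substrate=6 bound=3 product=3
t=11: arr=2 -> substrate=5 bound=3 product=6

Answer: 0 0 0 3 3 3 3 3 3 3 3 3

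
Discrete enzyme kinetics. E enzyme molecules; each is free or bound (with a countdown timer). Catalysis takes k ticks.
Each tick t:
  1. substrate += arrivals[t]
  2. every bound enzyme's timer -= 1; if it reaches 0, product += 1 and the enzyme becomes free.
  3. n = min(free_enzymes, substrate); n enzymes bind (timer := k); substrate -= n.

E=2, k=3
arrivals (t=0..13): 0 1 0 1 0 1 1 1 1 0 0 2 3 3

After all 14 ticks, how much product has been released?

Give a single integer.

Answer: 6

Derivation:
t=0: arr=0 -> substrate=0 bound=0 product=0
t=1: arr=1 -> substrate=0 bound=1 product=0
t=2: arr=0 -> substrate=0 bound=1 product=0
t=3: arr=1 -> substrate=0 bound=2 product=0
t=4: arr=0 -> substrate=0 bound=1 product=1
t=5: arr=1 -> substrate=0 bound=2 product=1
t=6: arr=1 -> substrate=0 bound=2 product=2
t=7: arr=1 -> substrate=1 bound=2 product=2
t=8: arr=1 -> substrate=1 bound=2 product=3
t=9: arr=0 -> substrate=0 bound=2 product=4
t=10: arr=0 -> substrate=0 bound=2 product=4
t=11: arr=2 -> substrate=1 bound=2 product=5
t=12: arr=3 -> substrate=3 bound=2 product=6
t=13: arr=3 -> substrate=6 bound=2 product=6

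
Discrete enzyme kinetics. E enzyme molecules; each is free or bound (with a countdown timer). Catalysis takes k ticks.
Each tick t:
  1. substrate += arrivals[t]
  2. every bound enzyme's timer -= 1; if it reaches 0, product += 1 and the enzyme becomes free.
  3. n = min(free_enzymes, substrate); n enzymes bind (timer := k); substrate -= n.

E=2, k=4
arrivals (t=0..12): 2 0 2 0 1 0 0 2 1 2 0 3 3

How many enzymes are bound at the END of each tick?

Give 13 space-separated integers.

Answer: 2 2 2 2 2 2 2 2 2 2 2 2 2

Derivation:
t=0: arr=2 -> substrate=0 bound=2 product=0
t=1: arr=0 -> substrate=0 bound=2 product=0
t=2: arr=2 -> substrate=2 bound=2 product=0
t=3: arr=0 -> substrate=2 bound=2 product=0
t=4: arr=1 -> substrate=1 bound=2 product=2
t=5: arr=0 -> substrate=1 bound=2 product=2
t=6: arr=0 -> substrate=1 bound=2 product=2
t=7: arr=2 -> substrate=3 bound=2 product=2
t=8: arr=1 -> substrate=2 bound=2 product=4
t=9: arr=2 -> substrate=4 bound=2 product=4
t=10: arr=0 -> substrate=4 bound=2 product=4
t=11: arr=3 -> substrate=7 bound=2 product=4
t=12: arr=3 -> substrate=8 bound=2 product=6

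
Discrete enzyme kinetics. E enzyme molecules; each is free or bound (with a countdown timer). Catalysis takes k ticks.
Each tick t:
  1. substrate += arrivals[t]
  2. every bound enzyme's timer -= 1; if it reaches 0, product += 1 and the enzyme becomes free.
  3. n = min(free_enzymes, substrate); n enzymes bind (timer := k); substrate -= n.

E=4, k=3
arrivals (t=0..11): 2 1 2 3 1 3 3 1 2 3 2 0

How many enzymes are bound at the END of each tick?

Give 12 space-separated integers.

t=0: arr=2 -> substrate=0 bound=2 product=0
t=1: arr=1 -> substrate=0 bound=3 product=0
t=2: arr=2 -> substrate=1 bound=4 product=0
t=3: arr=3 -> substrate=2 bound=4 product=2
t=4: arr=1 -> substrate=2 bound=4 product=3
t=5: arr=3 -> substrate=4 bound=4 product=4
t=6: arr=3 -> substrate=5 bound=4 product=6
t=7: arr=1 -> substrate=5 bound=4 product=7
t=8: arr=2 -> substrate=6 bound=4 product=8
t=9: arr=3 -> substrate=7 bound=4 product=10
t=10: arr=2 -> substrate=8 bound=4 product=11
t=11: arr=0 -> substrate=7 bound=4 product=12

Answer: 2 3 4 4 4 4 4 4 4 4 4 4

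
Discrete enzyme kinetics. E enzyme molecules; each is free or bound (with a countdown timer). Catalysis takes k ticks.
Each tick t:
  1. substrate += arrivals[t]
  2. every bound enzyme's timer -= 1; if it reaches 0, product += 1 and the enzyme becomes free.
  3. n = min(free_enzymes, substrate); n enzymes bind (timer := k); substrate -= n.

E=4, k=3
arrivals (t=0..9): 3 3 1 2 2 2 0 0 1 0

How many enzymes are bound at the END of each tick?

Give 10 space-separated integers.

Answer: 3 4 4 4 4 4 4 4 4 3

Derivation:
t=0: arr=3 -> substrate=0 bound=3 product=0
t=1: arr=3 -> substrate=2 bound=4 product=0
t=2: arr=1 -> substrate=3 bound=4 product=0
t=3: arr=2 -> substrate=2 bound=4 product=3
t=4: arr=2 -> substrate=3 bound=4 product=4
t=5: arr=2 -> substrate=5 bound=4 product=4
t=6: arr=0 -> substrate=2 bound=4 product=7
t=7: arr=0 -> substrate=1 bound=4 product=8
t=8: arr=1 -> substrate=2 bound=4 product=8
t=9: arr=0 -> substrate=0 bound=3 product=11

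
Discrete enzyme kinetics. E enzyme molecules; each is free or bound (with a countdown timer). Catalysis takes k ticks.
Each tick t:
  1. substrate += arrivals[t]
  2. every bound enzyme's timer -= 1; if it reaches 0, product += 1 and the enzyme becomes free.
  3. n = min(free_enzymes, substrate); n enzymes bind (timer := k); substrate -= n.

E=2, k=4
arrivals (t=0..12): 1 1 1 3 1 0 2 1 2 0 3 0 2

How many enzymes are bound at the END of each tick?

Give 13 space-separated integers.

Answer: 1 2 2 2 2 2 2 2 2 2 2 2 2

Derivation:
t=0: arr=1 -> substrate=0 bound=1 product=0
t=1: arr=1 -> substrate=0 bound=2 product=0
t=2: arr=1 -> substrate=1 bound=2 product=0
t=3: arr=3 -> substrate=4 bound=2 product=0
t=4: arr=1 -> substrate=4 bound=2 product=1
t=5: arr=0 -> substrate=3 bound=2 product=2
t=6: arr=2 -> substrate=5 bound=2 product=2
t=7: arr=1 -> substrate=6 bound=2 product=2
t=8: arr=2 -> substrate=7 bound=2 product=3
t=9: arr=0 -> substrate=6 bound=2 product=4
t=10: arr=3 -> substrate=9 bound=2 product=4
t=11: arr=0 -> substrate=9 bound=2 product=4
t=12: arr=2 -> substrate=10 bound=2 product=5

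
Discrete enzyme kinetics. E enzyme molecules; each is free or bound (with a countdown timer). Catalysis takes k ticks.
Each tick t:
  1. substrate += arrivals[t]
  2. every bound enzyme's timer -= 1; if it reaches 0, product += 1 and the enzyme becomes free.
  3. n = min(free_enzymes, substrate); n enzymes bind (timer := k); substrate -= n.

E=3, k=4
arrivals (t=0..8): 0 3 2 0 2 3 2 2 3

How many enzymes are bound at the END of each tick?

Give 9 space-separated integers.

t=0: arr=0 -> substrate=0 bound=0 product=0
t=1: arr=3 -> substrate=0 bound=3 product=0
t=2: arr=2 -> substrate=2 bound=3 product=0
t=3: arr=0 -> substrate=2 bound=3 product=0
t=4: arr=2 -> substrate=4 bound=3 product=0
t=5: arr=3 -> substrate=4 bound=3 product=3
t=6: arr=2 -> substrate=6 bound=3 product=3
t=7: arr=2 -> substrate=8 bound=3 product=3
t=8: arr=3 -> substrate=11 bound=3 product=3

Answer: 0 3 3 3 3 3 3 3 3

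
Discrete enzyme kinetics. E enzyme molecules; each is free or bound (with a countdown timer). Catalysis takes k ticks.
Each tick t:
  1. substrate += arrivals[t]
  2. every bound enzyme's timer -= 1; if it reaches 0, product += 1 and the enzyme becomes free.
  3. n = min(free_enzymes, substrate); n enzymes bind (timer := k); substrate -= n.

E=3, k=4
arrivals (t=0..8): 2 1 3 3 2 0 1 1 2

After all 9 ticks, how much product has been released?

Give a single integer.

Answer: 5

Derivation:
t=0: arr=2 -> substrate=0 bound=2 product=0
t=1: arr=1 -> substrate=0 bound=3 product=0
t=2: arr=3 -> substrate=3 bound=3 product=0
t=3: arr=3 -> substrate=6 bound=3 product=0
t=4: arr=2 -> substrate=6 bound=3 product=2
t=5: arr=0 -> substrate=5 bound=3 product=3
t=6: arr=1 -> substrate=6 bound=3 product=3
t=7: arr=1 -> substrate=7 bound=3 product=3
t=8: arr=2 -> substrate=7 bound=3 product=5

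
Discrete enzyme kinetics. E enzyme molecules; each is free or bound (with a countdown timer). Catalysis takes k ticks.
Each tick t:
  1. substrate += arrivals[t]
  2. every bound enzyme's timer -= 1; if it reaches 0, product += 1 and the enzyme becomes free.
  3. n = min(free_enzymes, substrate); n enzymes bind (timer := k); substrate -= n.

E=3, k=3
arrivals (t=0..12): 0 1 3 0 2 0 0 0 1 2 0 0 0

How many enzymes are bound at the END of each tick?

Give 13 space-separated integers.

Answer: 0 1 3 3 3 3 3 2 1 3 3 2 0

Derivation:
t=0: arr=0 -> substrate=0 bound=0 product=0
t=1: arr=1 -> substrate=0 bound=1 product=0
t=2: arr=3 -> substrate=1 bound=3 product=0
t=3: arr=0 -> substrate=1 bound=3 product=0
t=4: arr=2 -> substrate=2 bound=3 product=1
t=5: arr=0 -> substrate=0 bound=3 product=3
t=6: arr=0 -> substrate=0 bound=3 product=3
t=7: arr=0 -> substrate=0 bound=2 product=4
t=8: arr=1 -> substrate=0 bound=1 product=6
t=9: arr=2 -> substrate=0 bound=3 product=6
t=10: arr=0 -> substrate=0 bound=3 product=6
t=11: arr=0 -> substrate=0 bound=2 product=7
t=12: arr=0 -> substrate=0 bound=0 product=9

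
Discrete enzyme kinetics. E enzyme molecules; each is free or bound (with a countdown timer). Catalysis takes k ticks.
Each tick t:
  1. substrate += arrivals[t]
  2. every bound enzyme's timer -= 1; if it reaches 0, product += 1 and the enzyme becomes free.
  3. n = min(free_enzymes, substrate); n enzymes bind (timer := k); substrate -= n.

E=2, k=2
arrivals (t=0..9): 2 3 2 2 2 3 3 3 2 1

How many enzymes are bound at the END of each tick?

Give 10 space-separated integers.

Answer: 2 2 2 2 2 2 2 2 2 2

Derivation:
t=0: arr=2 -> substrate=0 bound=2 product=0
t=1: arr=3 -> substrate=3 bound=2 product=0
t=2: arr=2 -> substrate=3 bound=2 product=2
t=3: arr=2 -> substrate=5 bound=2 product=2
t=4: arr=2 -> substrate=5 bound=2 product=4
t=5: arr=3 -> substrate=8 bound=2 product=4
t=6: arr=3 -> substrate=9 bound=2 product=6
t=7: arr=3 -> substrate=12 bound=2 product=6
t=8: arr=2 -> substrate=12 bound=2 product=8
t=9: arr=1 -> substrate=13 bound=2 product=8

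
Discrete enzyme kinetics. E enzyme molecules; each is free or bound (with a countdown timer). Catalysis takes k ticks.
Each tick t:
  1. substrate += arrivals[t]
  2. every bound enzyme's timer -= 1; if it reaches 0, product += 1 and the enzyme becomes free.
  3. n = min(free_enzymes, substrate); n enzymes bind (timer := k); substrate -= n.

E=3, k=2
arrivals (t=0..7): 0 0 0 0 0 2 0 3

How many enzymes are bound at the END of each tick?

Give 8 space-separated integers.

Answer: 0 0 0 0 0 2 2 3

Derivation:
t=0: arr=0 -> substrate=0 bound=0 product=0
t=1: arr=0 -> substrate=0 bound=0 product=0
t=2: arr=0 -> substrate=0 bound=0 product=0
t=3: arr=0 -> substrate=0 bound=0 product=0
t=4: arr=0 -> substrate=0 bound=0 product=0
t=5: arr=2 -> substrate=0 bound=2 product=0
t=6: arr=0 -> substrate=0 bound=2 product=0
t=7: arr=3 -> substrate=0 bound=3 product=2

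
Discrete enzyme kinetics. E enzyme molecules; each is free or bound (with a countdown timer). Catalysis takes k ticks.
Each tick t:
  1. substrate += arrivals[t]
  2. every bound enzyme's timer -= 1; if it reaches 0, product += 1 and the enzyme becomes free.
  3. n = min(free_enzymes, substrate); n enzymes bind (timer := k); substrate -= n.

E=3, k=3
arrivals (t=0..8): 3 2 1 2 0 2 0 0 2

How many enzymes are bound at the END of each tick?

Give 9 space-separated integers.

t=0: arr=3 -> substrate=0 bound=3 product=0
t=1: arr=2 -> substrate=2 bound=3 product=0
t=2: arr=1 -> substrate=3 bound=3 product=0
t=3: arr=2 -> substrate=2 bound=3 product=3
t=4: arr=0 -> substrate=2 bound=3 product=3
t=5: arr=2 -> substrate=4 bound=3 product=3
t=6: arr=0 -> substrate=1 bound=3 product=6
t=7: arr=0 -> substrate=1 bound=3 product=6
t=8: arr=2 -> substrate=3 bound=3 product=6

Answer: 3 3 3 3 3 3 3 3 3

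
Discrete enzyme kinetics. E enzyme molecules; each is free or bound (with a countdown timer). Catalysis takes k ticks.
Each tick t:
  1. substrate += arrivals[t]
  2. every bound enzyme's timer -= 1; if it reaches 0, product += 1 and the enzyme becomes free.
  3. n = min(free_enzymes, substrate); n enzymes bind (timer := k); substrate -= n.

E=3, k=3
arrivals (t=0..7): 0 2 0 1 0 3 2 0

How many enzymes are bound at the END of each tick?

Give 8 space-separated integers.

t=0: arr=0 -> substrate=0 bound=0 product=0
t=1: arr=2 -> substrate=0 bound=2 product=0
t=2: arr=0 -> substrate=0 bound=2 product=0
t=3: arr=1 -> substrate=0 bound=3 product=0
t=4: arr=0 -> substrate=0 bound=1 product=2
t=5: arr=3 -> substrate=1 bound=3 product=2
t=6: arr=2 -> substrate=2 bound=3 product=3
t=7: arr=0 -> substrate=2 bound=3 product=3

Answer: 0 2 2 3 1 3 3 3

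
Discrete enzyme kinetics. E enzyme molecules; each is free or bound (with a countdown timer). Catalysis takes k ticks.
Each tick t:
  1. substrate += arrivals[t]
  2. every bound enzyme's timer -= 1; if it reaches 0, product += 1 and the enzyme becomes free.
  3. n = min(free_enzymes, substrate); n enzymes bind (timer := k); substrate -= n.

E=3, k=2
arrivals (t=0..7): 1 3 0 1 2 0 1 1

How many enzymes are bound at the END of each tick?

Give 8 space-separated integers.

t=0: arr=1 -> substrate=0 bound=1 product=0
t=1: arr=3 -> substrate=1 bound=3 product=0
t=2: arr=0 -> substrate=0 bound=3 product=1
t=3: arr=1 -> substrate=0 bound=2 product=3
t=4: arr=2 -> substrate=0 bound=3 product=4
t=5: arr=0 -> substrate=0 bound=2 product=5
t=6: arr=1 -> substrate=0 bound=1 product=7
t=7: arr=1 -> substrate=0 bound=2 product=7

Answer: 1 3 3 2 3 2 1 2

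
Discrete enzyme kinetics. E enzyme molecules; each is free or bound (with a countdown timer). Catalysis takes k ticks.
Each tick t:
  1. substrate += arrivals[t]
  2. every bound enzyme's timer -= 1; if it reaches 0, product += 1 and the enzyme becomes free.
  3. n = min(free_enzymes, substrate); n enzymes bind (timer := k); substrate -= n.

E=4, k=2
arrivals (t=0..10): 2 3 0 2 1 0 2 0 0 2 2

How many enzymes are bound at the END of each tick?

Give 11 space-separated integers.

Answer: 2 4 3 3 3 1 2 2 0 2 4

Derivation:
t=0: arr=2 -> substrate=0 bound=2 product=0
t=1: arr=3 -> substrate=1 bound=4 product=0
t=2: arr=0 -> substrate=0 bound=3 product=2
t=3: arr=2 -> substrate=0 bound=3 product=4
t=4: arr=1 -> substrate=0 bound=3 product=5
t=5: arr=0 -> substrate=0 bound=1 product=7
t=6: arr=2 -> substrate=0 bound=2 product=8
t=7: arr=0 -> substrate=0 bound=2 product=8
t=8: arr=0 -> substrate=0 bound=0 product=10
t=9: arr=2 -> substrate=0 bound=2 product=10
t=10: arr=2 -> substrate=0 bound=4 product=10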